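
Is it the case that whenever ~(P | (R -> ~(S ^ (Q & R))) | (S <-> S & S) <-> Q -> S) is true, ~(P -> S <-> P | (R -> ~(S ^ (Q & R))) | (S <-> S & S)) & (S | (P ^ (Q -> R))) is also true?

no

P  Q  R  S  |  φ  ψ
T  T  T  T  |  F  F
T  T  T  F  |  T  F
T  T  F  T  |  F  F
T  T  F  F  |  T  T
T  F  T  T  |  F  F
T  F  T  F  |  F  F
T  F  F  T  |  F  F
T  F  F  F  |  F  F
F  T  T  T  |  F  F
F  T  T  F  |  T  F
F  T  F  T  |  F  F
F  T  F  F  |  T  F
F  F  T  T  |  F  F
F  F  T  F  |  F  F
F  F  F  T  |  F  F
F  F  F  F  |  F  F
At P=T, Q=T, R=T, S=F we have φ true but ψ false, so φ does not entail ψ.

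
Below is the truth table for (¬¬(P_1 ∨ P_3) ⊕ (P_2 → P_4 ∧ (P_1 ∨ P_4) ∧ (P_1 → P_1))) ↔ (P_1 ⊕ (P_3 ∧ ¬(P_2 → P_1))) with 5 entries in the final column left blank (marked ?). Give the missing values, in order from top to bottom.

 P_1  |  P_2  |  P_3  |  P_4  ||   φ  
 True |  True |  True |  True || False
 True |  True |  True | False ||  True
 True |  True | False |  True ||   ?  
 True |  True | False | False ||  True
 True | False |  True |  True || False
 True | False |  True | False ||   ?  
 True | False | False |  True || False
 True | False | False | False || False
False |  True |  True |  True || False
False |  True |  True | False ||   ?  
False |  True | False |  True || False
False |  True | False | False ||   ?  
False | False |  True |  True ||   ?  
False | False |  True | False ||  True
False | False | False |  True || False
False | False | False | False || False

False, False, True, True, True

Row P_1=True, P_2=True, P_3=False, P_4=True: (¬¬(P_1 ∨ P_3) ⊕ (P_2 → P_4 ∧ (P_1 ∨ P_4) ∧ (P_1 → P_1))) = False, (P_1 ⊕ (P_3 ∧ ¬(P_2 → P_1))) = True, so the formula = False.
Row P_1=True, P_2=False, P_3=True, P_4=False: (¬¬(P_1 ∨ P_3) ⊕ (P_2 → P_4 ∧ (P_1 ∨ P_4) ∧ (P_1 → P_1))) = False, (P_1 ⊕ (P_3 ∧ ¬(P_2 → P_1))) = True, so the formula = False.
Row P_1=False, P_2=True, P_3=True, P_4=False: (¬¬(P_1 ∨ P_3) ⊕ (P_2 → P_4 ∧ (P_1 ∨ P_4) ∧ (P_1 → P_1))) = True, (P_1 ⊕ (P_3 ∧ ¬(P_2 → P_1))) = True, so the formula = True.
Row P_1=False, P_2=True, P_3=False, P_4=False: (¬¬(P_1 ∨ P_3) ⊕ (P_2 → P_4 ∧ (P_1 ∨ P_4) ∧ (P_1 → P_1))) = False, (P_1 ⊕ (P_3 ∧ ¬(P_2 → P_1))) = False, so the formula = True.
Row P_1=False, P_2=False, P_3=True, P_4=True: (¬¬(P_1 ∨ P_3) ⊕ (P_2 → P_4 ∧ (P_1 ∨ P_4) ∧ (P_1 → P_1))) = False, (P_1 ⊕ (P_3 ∧ ¬(P_2 → P_1))) = False, so the formula = True.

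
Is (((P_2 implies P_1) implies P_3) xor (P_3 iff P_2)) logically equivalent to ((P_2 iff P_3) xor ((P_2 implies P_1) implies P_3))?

equivalent

P_1 | P_2 | P_3 || φ | ψ
 T  |  T  |  T  || F | F
 T  |  T  |  F  || F | F
 T  |  F  |  T  || T | T
 T  |  F  |  F  || T | T
 F  |  T  |  T  || F | F
 F  |  T  |  F  || T | T
 F  |  F  |  T  || T | T
 F  |  F  |  F  || T | T
The columns for φ and ψ agree on every row, so they are logically equivalent.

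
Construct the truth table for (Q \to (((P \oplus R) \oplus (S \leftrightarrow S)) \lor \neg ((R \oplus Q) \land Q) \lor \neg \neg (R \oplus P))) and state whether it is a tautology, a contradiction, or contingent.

tautology

P | Q | R | S || (P \oplus R) | (S \leftrightarrow S) | (R \oplus Q) | ((R \oplus Q) \land Q) | \neg ((R \oplus Q) \land Q) | (R \oplus P) | \neg (R \oplus P) | \neg \neg (R \oplus P) | φ
1 | 1 | 1 | 1 ||      0       |           1           |      0       |           0            |              1              |      0       |         1         |           0            | 1
1 | 1 | 1 | 0 ||      0       |           1           |      0       |           0            |              1              |      0       |         1         |           0            | 1
1 | 1 | 0 | 1 ||      1       |           1           |      1       |           1            |              0              |      1       |         0         |           1            | 1
1 | 1 | 0 | 0 ||      1       |           1           |      1       |           1            |              0              |      1       |         0         |           1            | 1
1 | 0 | 1 | 1 ||      0       |           1           |      1       |           0            |              1              |      0       |         1         |           0            | 1
1 | 0 | 1 | 0 ||      0       |           1           |      1       |           0            |              1              |      0       |         1         |           0            | 1
1 | 0 | 0 | 1 ||      1       |           1           |      0       |           0            |              1              |      1       |         0         |           1            | 1
1 | 0 | 0 | 0 ||      1       |           1           |      0       |           0            |              1              |      1       |         0         |           1            | 1
0 | 1 | 1 | 1 ||      1       |           1           |      0       |           0            |              1              |      1       |         0         |           1            | 1
0 | 1 | 1 | 0 ||      1       |           1           |      0       |           0            |              1              |      1       |         0         |           1            | 1
0 | 1 | 0 | 1 ||      0       |           1           |      1       |           1            |              0              |      0       |         1         |           0            | 1
0 | 1 | 0 | 0 ||      0       |           1           |      1       |           1            |              0              |      0       |         1         |           0            | 1
0 | 0 | 1 | 1 ||      1       |           1           |      1       |           0            |              1              |      1       |         0         |           1            | 1
0 | 0 | 1 | 0 ||      1       |           1           |      1       |           0            |              1              |      1       |         0         |           1            | 1
0 | 0 | 0 | 1 ||      0       |           1           |      0       |           0            |              1              |      0       |         1         |           0            | 1
0 | 0 | 0 | 0 ||      0       |           1           |      0       |           0            |              1              |      0       |         1         |           0            | 1
Every row is 1, so the formula is a tautology.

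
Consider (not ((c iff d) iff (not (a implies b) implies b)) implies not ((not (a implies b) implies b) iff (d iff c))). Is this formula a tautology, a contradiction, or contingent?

tautology

a  b  c  d  |  (c iff d)  (a implies b)  not (a implies b)  (d iff c)  φ
0  0  0  0  |      1            1                0              1      1
0  0  0  1  |      0            1                0              0      1
0  0  1  0  |      0            1                0              0      1
0  0  1  1  |      1            1                0              1      1
0  1  0  0  |      1            1                0              1      1
0  1  0  1  |      0            1                0              0      1
0  1  1  0  |      0            1                0              0      1
0  1  1  1  |      1            1                0              1      1
1  0  0  0  |      1            0                1              1      1
1  0  0  1  |      0            0                1              0      1
1  0  1  0  |      0            0                1              0      1
1  0  1  1  |      1            0                1              1      1
1  1  0  0  |      1            1                0              1      1
1  1  0  1  |      0            1                0              0      1
1  1  1  0  |      0            1                0              0      1
1  1  1  1  |      1            1                0              1      1
Every row is 1, so the formula is a tautology.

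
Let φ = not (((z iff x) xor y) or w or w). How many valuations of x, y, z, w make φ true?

x | y | z | w | (z iff x) | ((z iff x) xor y) | φ
- | - | - | - | --------- | ----------------- | -
0 | 0 | 0 | 0 |     1     |         1         | 0
0 | 0 | 0 | 1 |     1     |         1         | 0
0 | 0 | 1 | 0 |     0     |         0         | 1
0 | 0 | 1 | 1 |     0     |         0         | 0
0 | 1 | 0 | 0 |     1     |         0         | 1
0 | 1 | 0 | 1 |     1     |         0         | 0
0 | 1 | 1 | 0 |     0     |         1         | 0
0 | 1 | 1 | 1 |     0     |         1         | 0
1 | 0 | 0 | 0 |     0     |         0         | 1
1 | 0 | 0 | 1 |     0     |         0         | 0
1 | 0 | 1 | 0 |     1     |         1         | 0
1 | 0 | 1 | 1 |     1     |         1         | 0
1 | 1 | 0 | 0 |     0     |         1         | 0
1 | 1 | 0 | 1 |     0     |         1         | 0
1 | 1 | 1 | 0 |     1     |         0         | 1
1 | 1 | 1 | 1 |     1     |         0         | 0
The formula is true on 4 of the 16 rows.

4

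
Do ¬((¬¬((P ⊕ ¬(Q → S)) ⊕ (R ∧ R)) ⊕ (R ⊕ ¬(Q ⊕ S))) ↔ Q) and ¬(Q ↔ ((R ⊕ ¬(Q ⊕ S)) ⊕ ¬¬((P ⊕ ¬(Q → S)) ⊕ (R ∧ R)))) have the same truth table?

equivalent

  P   |   Q   |   R   |   S   ||   φ   |   ψ  
False | False | False | False ||  True |  True
False | False | False |  True || False | False
False | False |  True | False ||  True |  True
False | False |  True |  True || False | False
False |  True | False | False || False | False
False |  True | False |  True || False | False
False |  True |  True | False || False | False
False |  True |  True |  True || False | False
 True | False | False | False || False | False
 True | False | False |  True ||  True |  True
 True | False |  True | False || False | False
 True | False |  True |  True ||  True |  True
 True |  True | False | False ||  True |  True
 True |  True | False |  True ||  True |  True
 True |  True |  True | False ||  True |  True
 True |  True |  True |  True ||  True |  True
The columns for φ and ψ agree on every row, so they are logically equivalent.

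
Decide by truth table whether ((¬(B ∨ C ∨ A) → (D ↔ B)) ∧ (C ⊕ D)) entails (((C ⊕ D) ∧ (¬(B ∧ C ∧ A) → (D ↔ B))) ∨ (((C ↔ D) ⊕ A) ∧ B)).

A  B  C  D  |  φ  ψ
0  0  0  0  |  0  0
0  0  0  1  |  0  0
0  0  1  0  |  1  1
0  0  1  1  |  0  0
0  1  0  0  |  0  1
0  1  0  1  |  1  1
0  1  1  0  |  1  0
0  1  1  1  |  0  1
1  0  0  0  |  0  0
1  0  0  1  |  1  0
1  0  1  0  |  1  1
1  0  1  1  |  0  0
1  1  0  0  |  0  0
1  1  0  1  |  1  1
1  1  1  0  |  1  1
1  1  1  1  |  0  0
At A=0, B=1, C=1, D=0 we have φ true but ψ false, so φ does not entail ψ.

no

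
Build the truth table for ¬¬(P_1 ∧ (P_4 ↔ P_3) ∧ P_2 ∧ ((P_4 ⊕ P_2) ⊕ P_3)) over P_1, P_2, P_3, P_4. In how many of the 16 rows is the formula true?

P_1  P_2  P_3  P_4  |  (P_4 ↔ P_3)  (P_4 ⊕ P_2)  ((P_4 ⊕ P_2) ⊕ P_3)  (P_2 ∧ ((P_4 ⊕ P_2) ⊕ P_3))  φ
 1    1    1    1   |       1            0                1                        1               1
 1    1    1    0   |       0            1                0                        0               0
 1    1    0    1   |       0            0                0                        0               0
 1    1    0    0   |       1            1                1                        1               1
 1    0    1    1   |       1            1                0                        0               0
 1    0    1    0   |       0            0                1                        0               0
 1    0    0    1   |       0            1                1                        0               0
 1    0    0    0   |       1            0                0                        0               0
 0    1    1    1   |       1            0                1                        1               0
 0    1    1    0   |       0            1                0                        0               0
 0    1    0    1   |       0            0                0                        0               0
 0    1    0    0   |       1            1                1                        1               0
 0    0    1    1   |       1            1                0                        0               0
 0    0    1    0   |       0            0                1                        0               0
 0    0    0    1   |       0            1                1                        0               0
 0    0    0    0   |       1            0                0                        0               0
The formula is true on 2 of the 16 rows.

2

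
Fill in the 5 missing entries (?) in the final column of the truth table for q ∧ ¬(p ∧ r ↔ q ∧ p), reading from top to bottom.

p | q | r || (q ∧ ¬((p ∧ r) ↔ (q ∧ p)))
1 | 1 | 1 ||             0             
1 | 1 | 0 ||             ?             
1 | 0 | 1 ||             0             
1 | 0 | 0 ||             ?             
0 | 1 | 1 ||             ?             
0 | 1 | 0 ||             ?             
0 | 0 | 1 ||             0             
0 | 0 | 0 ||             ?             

1, 0, 0, 0, 0

Row p=1, q=1, r=0: ¬(p ∧ r ↔ q ∧ p) = 1, so (q ∧ ¬((p ∧ r) ↔ (q ∧ p))) = 1.
Row p=1, q=0, r=0: ¬(p ∧ r ↔ q ∧ p) = 0, so (q ∧ ¬((p ∧ r) ↔ (q ∧ p))) = 0.
Row p=0, q=1, r=1: ¬(p ∧ r ↔ q ∧ p) = 0, so (q ∧ ¬((p ∧ r) ↔ (q ∧ p))) = 0.
Row p=0, q=1, r=0: ¬(p ∧ r ↔ q ∧ p) = 0, so (q ∧ ¬((p ∧ r) ↔ (q ∧ p))) = 0.
Row p=0, q=0, r=0: ¬(p ∧ r ↔ q ∧ p) = 0, so (q ∧ ¬((p ∧ r) ↔ (q ∧ p))) = 0.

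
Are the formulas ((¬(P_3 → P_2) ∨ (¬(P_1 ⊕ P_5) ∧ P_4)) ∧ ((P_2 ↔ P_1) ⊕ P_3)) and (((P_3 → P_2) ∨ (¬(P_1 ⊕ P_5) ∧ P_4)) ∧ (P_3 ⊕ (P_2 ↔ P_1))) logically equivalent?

not equivalent

P_1 | P_2 | P_3 | P_4 | P_5 || φ | ψ
 1  |  1  |  1  |  1  |  1  || 0 | 0
 1  |  1  |  1  |  1  |  0  || 0 | 0
 1  |  1  |  1  |  0  |  1  || 0 | 0
 1  |  1  |  1  |  0  |  0  || 0 | 0
 1  |  1  |  0  |  1  |  1  || 1 | 1
 1  |  1  |  0  |  1  |  0  || 0 | 1
 1  |  1  |  0  |  0  |  1  || 0 | 1
 1  |  1  |  0  |  0  |  0  || 0 | 1
 1  |  0  |  1  |  1  |  1  || 1 | 1
 1  |  0  |  1  |  1  |  0  || 1 | 0
 1  |  0  |  1  |  0  |  1  || 1 | 0
 1  |  0  |  1  |  0  |  0  || 1 | 0
 1  |  0  |  0  |  1  |  1  || 0 | 0
 1  |  0  |  0  |  1  |  0  || 0 | 0
 1  |  0  |  0  |  0  |  1  || 0 | 0
 1  |  0  |  0  |  0  |  0  || 0 | 0
 0  |  1  |  1  |  1  |  1  || 0 | 1
 0  |  1  |  1  |  1  |  0  || 1 | 1
 0  |  1  |  1  |  0  |  1  || 0 | 1
 0  |  1  |  1  |  0  |  0  || 0 | 1
 0  |  1  |  0  |  1  |  1  || 0 | 0
 0  |  1  |  0  |  1  |  0  || 0 | 0
 0  |  1  |  0  |  0  |  1  || 0 | 0
 0  |  1  |  0  |  0  |  0  || 0 | 0
 0  |  0  |  1  |  1  |  1  || 0 | 0
 0  |  0  |  1  |  1  |  0  || 0 | 0
 0  |  0  |  1  |  0  |  1  || 0 | 0
 0  |  0  |  1  |  0  |  0  || 0 | 0
 0  |  0  |  0  |  1  |  1  || 0 | 1
 0  |  0  |  0  |  1  |  0  || 1 | 1
 0  |  0  |  0  |  0  |  1  || 0 | 1
 0  |  0  |  0  |  0  |  0  || 0 | 1
The columns differ at P_1=1, P_2=1, P_3=0, P_4=1, P_5=0 (φ=0, ψ=1), so they are not equivalent.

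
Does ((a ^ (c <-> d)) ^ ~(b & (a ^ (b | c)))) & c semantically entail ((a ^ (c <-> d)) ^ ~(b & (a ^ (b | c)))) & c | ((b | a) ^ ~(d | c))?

a  b  c  d  |  φ  ψ
1  1  1  1  |  1  1
1  1  1  0  |  0  1
1  1  0  1  |  0  1
1  1  0  0  |  0  0
1  0  1  1  |  1  1
1  0  1  0  |  0  1
1  0  0  1  |  0  1
1  0  0  0  |  0  0
0  1  1  1  |  1  1
0  1  1  0  |  0  1
0  1  0  1  |  0  1
0  1  0  0  |  0  0
0  0  1  1  |  0  0
0  0  1  0  |  1  1
0  0  0  1  |  0  0
0  0  0  0  |  0  1
In every row where φ is true, ψ is also true, so φ ⊨ ψ.

yes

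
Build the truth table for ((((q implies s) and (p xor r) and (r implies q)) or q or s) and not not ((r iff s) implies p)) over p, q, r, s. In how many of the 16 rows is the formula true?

p | q | r | s | (q implies s) | (p xor r) | (r implies q) | (r iff s) | ((r iff s) implies p) | not ((r iff s) implies p) | φ
- | - | - | - | ------------- | --------- | ------------- | --------- | --------------------- | ------------------------- | -
T | T | T | T |       T       |     F     |       T       |     T     |           T           |             F             | T
T | T | T | F |       F       |     F     |       T       |     F     |           T           |             F             | T
T | T | F | T |       T       |     T     |       T       |     F     |           T           |             F             | T
T | T | F | F |       F       |     T     |       T       |     T     |           T           |             F             | T
T | F | T | T |       T       |     F     |       F       |     T     |           T           |             F             | T
T | F | T | F |       T       |     F     |       F       |     F     |           T           |             F             | F
T | F | F | T |       T       |     T     |       T       |     F     |           T           |             F             | T
T | F | F | F |       T       |     T     |       T       |     T     |           T           |             F             | T
F | T | T | T |       T       |     T     |       T       |     T     |           F           |             T             | F
F | T | T | F |       F       |     T     |       T       |     F     |           T           |             F             | T
F | T | F | T |       T       |     F     |       T       |     F     |           T           |             F             | T
F | T | F | F |       F       |     F     |       T       |     T     |           F           |             T             | F
F | F | T | T |       T       |     T     |       F       |     T     |           F           |             T             | F
F | F | T | F |       T       |     T     |       F       |     F     |           T           |             F             | F
F | F | F | T |       T       |     F     |       T       |     F     |           T           |             F             | T
F | F | F | F |       T       |     F     |       T       |     T     |           F           |             T             | F
The formula is true on 10 of the 16 rows.

10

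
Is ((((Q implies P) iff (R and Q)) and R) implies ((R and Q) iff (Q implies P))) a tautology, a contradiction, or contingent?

P  Q  R  |  (Q implies P)  (R and Q)  φ
T  T  T  |        T            T      T
T  T  F  |        T            F      T
T  F  T  |        T            F      T
T  F  F  |        T            F      T
F  T  T  |        F            T      T
F  T  F  |        F            F      T
F  F  T  |        T            F      T
F  F  F  |        T            F      T
Every row is T, so the formula is a tautology.

tautology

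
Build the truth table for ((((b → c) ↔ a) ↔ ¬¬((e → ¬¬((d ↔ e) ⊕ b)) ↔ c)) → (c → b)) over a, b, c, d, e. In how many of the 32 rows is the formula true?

a | b | c | d | e || φ
T | T | T | T | T || T
T | T | T | T | F || T
T | T | T | F | T || T
T | T | T | F | F || T
T | T | F | T | T || T
T | T | F | T | F || T
T | T | F | F | T || T
T | T | F | F | F || T
T | F | T | T | T || F
T | F | T | T | F || F
T | F | T | F | T || T
T | F | T | F | F || F
T | F | F | T | T || T
T | F | F | T | F || T
T | F | F | F | T || T
T | F | F | F | F || T
F | T | T | T | T || T
F | T | T | T | F || T
F | T | T | F | T || T
F | T | T | F | F || T
F | T | F | T | T || T
F | T | F | T | F || T
F | T | F | F | T || T
F | T | F | F | F || T
F | F | T | T | T || T
F | F | T | T | F || T
F | F | T | F | T || F
F | F | T | F | F || T
F | F | F | T | T || T
F | F | F | T | F || T
F | F | F | F | T || T
F | F | F | F | F || T
The formula is true on 28 of the 32 rows.

28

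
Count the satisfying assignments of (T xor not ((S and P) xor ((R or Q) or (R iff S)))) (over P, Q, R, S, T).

16

P  Q  R  S  T  |  φ
T  T  T  T  T  |  F
T  T  T  T  F  |  T
T  T  T  F  T  |  T
T  T  T  F  F  |  F
T  T  F  T  T  |  F
T  T  F  T  F  |  T
T  T  F  F  T  |  T
T  T  F  F  F  |  F
T  F  T  T  T  |  F
T  F  T  T  F  |  T
T  F  T  F  T  |  T
T  F  T  F  F  |  F
T  F  F  T  T  |  T
T  F  F  T  F  |  F
T  F  F  F  T  |  T
T  F  F  F  F  |  F
F  T  T  T  T  |  T
F  T  T  T  F  |  F
F  T  T  F  T  |  T
F  T  T  F  F  |  F
F  T  F  T  T  |  T
F  T  F  T  F  |  F
F  T  F  F  T  |  T
F  T  F  F  F  |  F
F  F  T  T  T  |  T
F  F  T  T  F  |  F
F  F  T  F  T  |  T
F  F  T  F  F  |  F
F  F  F  T  T  |  F
F  F  F  T  F  |  T
F  F  F  F  T  |  T
F  F  F  F  F  |  F
The formula is true on 16 of the 32 rows.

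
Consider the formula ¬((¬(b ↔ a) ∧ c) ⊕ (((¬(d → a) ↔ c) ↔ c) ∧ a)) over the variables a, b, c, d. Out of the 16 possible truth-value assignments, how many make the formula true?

12

a | b | c | d | (b ↔ a) | ¬(b ↔ a) | (¬(b ↔ a) ∧ c) | (d → a) | ¬(d → a) | (¬(d → a) ↔ c) | ((¬(d → a) ↔ c) ↔ c) | (((¬(d → a) ↔ c) ↔ c) ∧ a) | φ
- | - | - | - | ------- | -------- | -------------- | ------- | -------- | -------------- | -------------------- | -------------------------- | -
T | T | T | T |    T    |    F     |       F        |    T    |    F     |       F        |          F           |             F              | T
T | T | T | F |    T    |    F     |       F        |    T    |    F     |       F        |          F           |             F              | T
T | T | F | T |    T    |    F     |       F        |    T    |    F     |       T        |          F           |             F              | T
T | T | F | F |    T    |    F     |       F        |    T    |    F     |       T        |          F           |             F              | T
T | F | T | T |    F    |    T     |       T        |    T    |    F     |       F        |          F           |             F              | F
T | F | T | F |    F    |    T     |       T        |    T    |    F     |       F        |          F           |             F              | F
T | F | F | T |    F    |    T     |       F        |    T    |    F     |       T        |          F           |             F              | T
T | F | F | F |    F    |    T     |       F        |    T    |    F     |       T        |          F           |             F              | T
F | T | T | T |    F    |    T     |       T        |    F    |    T     |       T        |          T           |             F              | F
F | T | T | F |    F    |    T     |       T        |    T    |    F     |       F        |          F           |             F              | F
F | T | F | T |    F    |    T     |       F        |    F    |    T     |       F        |          T           |             F              | T
F | T | F | F |    F    |    T     |       F        |    T    |    F     |       T        |          F           |             F              | T
F | F | T | T |    T    |    F     |       F        |    F    |    T     |       T        |          T           |             F              | T
F | F | T | F |    T    |    F     |       F        |    T    |    F     |       F        |          F           |             F              | T
F | F | F | T |    T    |    F     |       F        |    F    |    T     |       F        |          T           |             F              | T
F | F | F | F |    T    |    F     |       F        |    T    |    F     |       T        |          F           |             F              | T
The formula is true on 12 of the 16 rows.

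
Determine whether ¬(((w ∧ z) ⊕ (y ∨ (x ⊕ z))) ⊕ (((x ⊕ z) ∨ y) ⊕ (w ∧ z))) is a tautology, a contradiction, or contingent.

x  y  z  w  |  φ
1  1  1  1  |  1
1  1  1  0  |  1
1  1  0  1  |  1
1  1  0  0  |  1
1  0  1  1  |  1
1  0  1  0  |  1
1  0  0  1  |  1
1  0  0  0  |  1
0  1  1  1  |  1
0  1  1  0  |  1
0  1  0  1  |  1
0  1  0  0  |  1
0  0  1  1  |  1
0  0  1  0  |  1
0  0  0  1  |  1
0  0  0  0  |  1
Every row is 1, so the formula is a tautology.

tautology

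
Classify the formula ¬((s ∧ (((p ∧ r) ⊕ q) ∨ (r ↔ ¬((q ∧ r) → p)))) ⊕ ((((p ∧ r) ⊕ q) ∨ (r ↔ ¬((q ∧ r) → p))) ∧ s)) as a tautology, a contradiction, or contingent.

p | q | r | s | φ
- | - | - | - | -
0 | 0 | 0 | 0 | 1
0 | 0 | 0 | 1 | 1
0 | 0 | 1 | 0 | 1
0 | 0 | 1 | 1 | 1
0 | 1 | 0 | 0 | 1
0 | 1 | 0 | 1 | 1
0 | 1 | 1 | 0 | 1
0 | 1 | 1 | 1 | 1
1 | 0 | 0 | 0 | 1
1 | 0 | 0 | 1 | 1
1 | 0 | 1 | 0 | 1
1 | 0 | 1 | 1 | 1
1 | 1 | 0 | 0 | 1
1 | 1 | 0 | 1 | 1
1 | 1 | 1 | 0 | 1
1 | 1 | 1 | 1 | 1
Every row is 1, so the formula is a tautology.

tautology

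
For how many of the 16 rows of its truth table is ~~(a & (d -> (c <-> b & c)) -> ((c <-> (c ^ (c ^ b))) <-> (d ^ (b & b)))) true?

13

a  b  c  d  |  (b & c)  (c <-> (b & c))  (d -> (c <-> (b & c)))  (a & (d -> (c <-> (b & c))))  (c ^ b)  (c ^ (c ^ b))  (c <-> (c ^ (c ^ b)))  (b & b)  (d ^ (b & b))  φ
1  1  1  1  |     1            1                   1                          1                   0           1                  1               1           0        0
1  1  1  0  |     1            1                   1                          1                   0           1                  1               1           1        1
1  1  0  1  |     0            1                   1                          1                   1           1                  0               1           0        1
1  1  0  0  |     0            1                   1                          1                   1           1                  0               1           1        0
1  0  1  1  |     0            0                   0                          0                   1           0                  0               0           1        1
1  0  1  0  |     0            0                   1                          1                   1           0                  0               0           0        1
1  0  0  1  |     0            1                   1                          1                   0           0                  1               0           1        1
1  0  0  0  |     0            1                   1                          1                   0           0                  1               0           0        0
0  1  1  1  |     1            1                   1                          0                   0           1                  1               1           0        1
0  1  1  0  |     1            1                   1                          0                   0           1                  1               1           1        1
0  1  0  1  |     0            1                   1                          0                   1           1                  0               1           0        1
0  1  0  0  |     0            1                   1                          0                   1           1                  0               1           1        1
0  0  1  1  |     0            0                   0                          0                   1           0                  0               0           1        1
0  0  1  0  |     0            0                   1                          0                   1           0                  0               0           0        1
0  0  0  1  |     0            1                   1                          0                   0           0                  1               0           1        1
0  0  0  0  |     0            1                   1                          0                   0           0                  1               0           0        1
The formula is true on 13 of the 16 rows.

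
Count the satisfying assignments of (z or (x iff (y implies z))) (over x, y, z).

x | y | z || (z or (x iff (y implies z)))
F | F | F ||              F              
F | F | T ||              T              
F | T | F ||              T              
F | T | T ||              T              
T | F | F ||              T              
T | F | T ||              T              
T | T | F ||              F              
T | T | T ||              T              
The formula is true on 6 of the 8 rows.

6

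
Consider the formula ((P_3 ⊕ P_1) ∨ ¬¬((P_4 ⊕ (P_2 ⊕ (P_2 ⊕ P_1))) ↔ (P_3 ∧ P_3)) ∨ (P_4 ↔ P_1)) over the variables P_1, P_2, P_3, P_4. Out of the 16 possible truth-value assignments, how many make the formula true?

14

 P_1  |  P_2  |  P_3  |  P_4  ||   φ  
 True |  True |  True |  True ||  True
 True |  True |  True | False ||  True
 True |  True | False |  True ||  True
 True |  True | False | False ||  True
 True | False |  True |  True ||  True
 True | False |  True | False ||  True
 True | False | False |  True ||  True
 True | False | False | False ||  True
False |  True |  True |  True ||  True
False |  True |  True | False ||  True
False |  True | False |  True || False
False |  True | False | False ||  True
False | False |  True |  True ||  True
False | False |  True | False ||  True
False | False | False |  True || False
False | False | False | False ||  True
The formula is true on 14 of the 16 rows.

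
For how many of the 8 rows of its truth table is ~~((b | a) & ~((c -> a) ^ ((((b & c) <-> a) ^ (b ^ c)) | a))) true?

a | b | c || φ
0 | 0 | 0 || 0
0 | 0 | 1 || 0
0 | 1 | 0 || 0
0 | 1 | 1 || 1
1 | 0 | 0 || 1
1 | 0 | 1 || 1
1 | 1 | 0 || 1
1 | 1 | 1 || 1
The formula is true on 5 of the 8 rows.

5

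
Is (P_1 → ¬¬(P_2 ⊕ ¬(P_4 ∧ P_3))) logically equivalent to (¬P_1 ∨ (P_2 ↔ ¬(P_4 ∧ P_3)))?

not equivalent

P_1 | P_2 | P_3 | P_4 || φ | ψ
 T  |  T  |  T  |  T  || T | F
 T  |  T  |  T  |  F  || F | T
 T  |  T  |  F  |  T  || F | T
 T  |  T  |  F  |  F  || F | T
 T  |  F  |  T  |  T  || F | T
 T  |  F  |  T  |  F  || T | F
 T  |  F  |  F  |  T  || T | F
 T  |  F  |  F  |  F  || T | F
 F  |  T  |  T  |  T  || T | T
 F  |  T  |  T  |  F  || T | T
 F  |  T  |  F  |  T  || T | T
 F  |  T  |  F  |  F  || T | T
 F  |  F  |  T  |  T  || T | T
 F  |  F  |  T  |  F  || T | T
 F  |  F  |  F  |  T  || T | T
 F  |  F  |  F  |  F  || T | T
The columns differ at P_1=T, P_2=T, P_3=T, P_4=T (φ=T, ψ=F), so they are not equivalent.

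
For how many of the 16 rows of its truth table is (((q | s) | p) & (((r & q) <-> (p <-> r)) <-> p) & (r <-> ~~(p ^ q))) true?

p  q  r  s     (q | s)  ((q | s) | p)  (r & q)  (p <-> r)  ((r & q) <-> (p <-> r))  (p ^ q)  ~(p ^ q)  ~~(p ^ q)  (r <-> ~~(p ^ q))  φ
F  F  F  F        F           F           F         T                 F                F        T          F              T          F
F  F  F  T        T           T           F         T                 F                F        T          F              T          T
F  F  T  F        F           F           F         F                 T                F        T          F              F          F
F  F  T  T        T           T           F         F                 T                F        T          F              F          F
F  T  F  F        T           T           F         T                 F                T        F          T              F          F
F  T  F  T        T           T           F         T                 F                T        F          T              F          F
F  T  T  F        T           T           T         F                 F                T        F          T              T          T
F  T  T  T        T           T           T         F                 F                T        F          T              T          T
T  F  F  F        F           T           F         F                 T                T        F          T              F          F
T  F  F  T        T           T           F         F                 T                T        F          T              F          F
T  F  T  F        F           T           F         T                 F                T        F          T              T          F
T  F  T  T        T           T           F         T                 F                T        F          T              T          F
T  T  F  F        T           T           F         F                 T                F        T          F              T          T
T  T  F  T        T           T           F         F                 T                F        T          F              T          T
T  T  T  F        T           T           T         T                 T                F        T          F              F          F
T  T  T  T        T           T           T         T                 T                F        T          F              F          F
The formula is true on 5 of the 16 rows.

5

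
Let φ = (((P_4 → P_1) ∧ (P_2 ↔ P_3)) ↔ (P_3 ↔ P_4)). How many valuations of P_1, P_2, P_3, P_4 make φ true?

8

P_1 | P_2 | P_3 | P_4 | φ
--- | --- | --- | --- | -
 T  |  T  |  T  |  T  | T
 T  |  T  |  T  |  F  | F
 T  |  T  |  F  |  T  | T
 T  |  T  |  F  |  F  | F
 T  |  F  |  T  |  T  | F
 T  |  F  |  T  |  F  | T
 T  |  F  |  F  |  T  | F
 T  |  F  |  F  |  F  | T
 F  |  T  |  T  |  T  | F
 F  |  T  |  T  |  F  | F
 F  |  T  |  F  |  T  | T
 F  |  T  |  F  |  F  | F
 F  |  F  |  T  |  T  | F
 F  |  F  |  T  |  F  | T
 F  |  F  |  F  |  T  | T
 F  |  F  |  F  |  F  | T
The formula is true on 8 of the 16 rows.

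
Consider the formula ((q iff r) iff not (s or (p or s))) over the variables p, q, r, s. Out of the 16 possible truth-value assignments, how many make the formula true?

p | q | r | s | φ
- | - | - | - | -
1 | 1 | 1 | 1 | 0
1 | 1 | 1 | 0 | 0
1 | 1 | 0 | 1 | 1
1 | 1 | 0 | 0 | 1
1 | 0 | 1 | 1 | 1
1 | 0 | 1 | 0 | 1
1 | 0 | 0 | 1 | 0
1 | 0 | 0 | 0 | 0
0 | 1 | 1 | 1 | 0
0 | 1 | 1 | 0 | 1
0 | 1 | 0 | 1 | 1
0 | 1 | 0 | 0 | 0
0 | 0 | 1 | 1 | 1
0 | 0 | 1 | 0 | 0
0 | 0 | 0 | 1 | 0
0 | 0 | 0 | 0 | 1
The formula is true on 8 of the 16 rows.

8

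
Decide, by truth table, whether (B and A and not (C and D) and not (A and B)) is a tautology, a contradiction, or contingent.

A | B | C | D | φ
- | - | - | - | -
F | F | F | F | F
F | F | F | T | F
F | F | T | F | F
F | F | T | T | F
F | T | F | F | F
F | T | F | T | F
F | T | T | F | F
F | T | T | T | F
T | F | F | F | F
T | F | F | T | F
T | F | T | F | F
T | F | T | T | F
T | T | F | F | F
T | T | F | T | F
T | T | T | F | F
T | T | T | T | F
Every row is F, so the formula is a contradiction.

contradiction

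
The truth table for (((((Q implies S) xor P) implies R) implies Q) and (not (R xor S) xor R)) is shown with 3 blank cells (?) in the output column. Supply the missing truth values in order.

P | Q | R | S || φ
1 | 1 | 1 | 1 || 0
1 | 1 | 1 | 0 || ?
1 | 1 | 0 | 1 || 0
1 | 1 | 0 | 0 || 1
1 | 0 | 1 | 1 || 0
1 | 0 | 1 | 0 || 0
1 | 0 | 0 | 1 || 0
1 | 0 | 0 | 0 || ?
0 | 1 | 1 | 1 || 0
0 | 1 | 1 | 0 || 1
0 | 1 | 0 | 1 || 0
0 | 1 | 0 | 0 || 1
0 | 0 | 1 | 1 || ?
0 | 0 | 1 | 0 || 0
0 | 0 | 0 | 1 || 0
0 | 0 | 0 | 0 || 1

Row P=1, Q=1, R=1, S=0: ((((Q implies S) xor P) implies R) implies Q) = 1, (not (R xor S) xor R) = 1, so the formula = 1.
Row P=1, Q=0, R=0, S=0: ((((Q implies S) xor P) implies R) implies Q) = 0, (not (R xor S) xor R) = 1, so the formula = 0.
Row P=0, Q=0, R=1, S=1: ((((Q implies S) xor P) implies R) implies Q) = 0, (not (R xor S) xor R) = 0, so the formula = 0.

1, 0, 0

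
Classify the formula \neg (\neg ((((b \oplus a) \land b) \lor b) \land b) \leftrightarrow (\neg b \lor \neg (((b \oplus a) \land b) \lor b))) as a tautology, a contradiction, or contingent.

a | b | (b \oplus a) | ((b \oplus a) \land b) | \neg b | φ
- | - | ------------ | ---------------------- | ------ | -
T | T |      F       |           F            |   F    | F
T | F |      T       |           F            |   T    | F
F | T |      T       |           T            |   F    | F
F | F |      F       |           F            |   T    | F
Every row is F, so the formula is a contradiction.

contradiction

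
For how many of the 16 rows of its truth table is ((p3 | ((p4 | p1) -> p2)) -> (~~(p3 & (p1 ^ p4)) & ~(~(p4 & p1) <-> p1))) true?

5

p1 | p2 | p3 | p4 || φ
F  | F  | F  | F  || F
F  | F  | F  | T  || T
F  | F  | T  | F  || F
F  | F  | T  | T  || T
F  | T  | F  | F  || F
F  | T  | F  | T  || F
F  | T  | T  | F  || F
F  | T  | T  | T  || T
T  | F  | F  | F  || T
T  | F  | F  | T  || T
T  | F  | T  | F  || F
T  | F  | T  | T  || F
T  | T  | F  | F  || F
T  | T  | F  | T  || F
T  | T  | T  | F  || F
T  | T  | T  | T  || F
The formula is true on 5 of the 16 rows.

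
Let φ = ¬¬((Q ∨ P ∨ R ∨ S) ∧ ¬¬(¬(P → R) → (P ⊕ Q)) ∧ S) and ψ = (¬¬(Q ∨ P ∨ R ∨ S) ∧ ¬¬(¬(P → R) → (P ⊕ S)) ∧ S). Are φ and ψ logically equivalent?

not equivalent

P  Q  R  S  |  φ  ψ
0  0  0  0  |  0  0
0  0  0  1  |  1  1
0  0  1  0  |  0  0
0  0  1  1  |  1  1
0  1  0  0  |  0  0
0  1  0  1  |  1  1
0  1  1  0  |  0  0
0  1  1  1  |  1  1
1  0  0  0  |  0  0
1  0  0  1  |  1  0
1  0  1  0  |  0  0
1  0  1  1  |  1  1
1  1  0  0  |  0  0
1  1  0  1  |  0  0
1  1  1  0  |  0  0
1  1  1  1  |  1  1
The columns differ at P=1, Q=0, R=0, S=1 (φ=1, ψ=0), so they are not equivalent.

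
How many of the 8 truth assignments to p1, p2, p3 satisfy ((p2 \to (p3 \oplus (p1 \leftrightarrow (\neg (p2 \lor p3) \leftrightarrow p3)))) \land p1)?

4

p1  p2  p3  |  (p2 \lor p3)  \neg (p2 \lor p3)  φ
1   1   1   |       1                0          1
1   1   0   |       1                0          1
1   0   1   |       1                0          1
1   0   0   |       0                1          1
0   1   1   |       1                0          0
0   1   0   |       1                0          0
0   0   1   |       1                0          0
0   0   0   |       0                1          0
The formula is true on 4 of the 8 rows.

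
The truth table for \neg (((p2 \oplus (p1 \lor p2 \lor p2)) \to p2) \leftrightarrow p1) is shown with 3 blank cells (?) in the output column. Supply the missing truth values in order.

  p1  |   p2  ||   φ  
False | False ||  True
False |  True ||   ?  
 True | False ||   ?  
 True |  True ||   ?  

True, True, False

Row p1=False, p2=True: ((p2 \oplus (p1 \lor p2 \lor p2)) \to p2) = True, (((p2 \oplus (p1 \lor p2 \lor p2)) \to p2) \leftrightarrow p1) = False, so the formula = True.
Row p1=True, p2=False: ((p2 \oplus (p1 \lor p2 \lor p2)) \to p2) = False, (((p2 \oplus (p1 \lor p2 \lor p2)) \to p2) \leftrightarrow p1) = False, so the formula = True.
Row p1=True, p2=True: ((p2 \oplus (p1 \lor p2 \lor p2)) \to p2) = True, (((p2 \oplus (p1 \lor p2 \lor p2)) \to p2) \leftrightarrow p1) = True, so the formula = False.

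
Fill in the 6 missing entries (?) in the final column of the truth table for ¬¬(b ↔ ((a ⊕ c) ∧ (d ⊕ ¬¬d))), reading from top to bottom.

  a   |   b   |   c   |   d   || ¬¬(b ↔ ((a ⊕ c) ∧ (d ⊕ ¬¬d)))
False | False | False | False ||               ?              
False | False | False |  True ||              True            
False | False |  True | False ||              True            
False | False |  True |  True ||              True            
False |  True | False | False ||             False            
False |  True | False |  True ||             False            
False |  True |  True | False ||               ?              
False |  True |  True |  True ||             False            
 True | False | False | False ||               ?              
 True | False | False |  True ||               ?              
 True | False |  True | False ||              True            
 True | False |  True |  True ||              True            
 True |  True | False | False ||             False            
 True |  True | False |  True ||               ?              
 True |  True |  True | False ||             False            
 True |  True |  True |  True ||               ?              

True, False, True, True, False, False

Row a=False, b=False, c=False, d=False: (b ↔ ((a ⊕ c) ∧ (d ⊕ ¬¬d))) = True, ¬(b ↔ ((a ⊕ c) ∧ (d ⊕ ¬¬d))) = False, so ¬¬(b ↔ ((a ⊕ c) ∧ (d ⊕ ¬¬d))) = True.
Row a=False, b=True, c=True, d=False: (b ↔ ((a ⊕ c) ∧ (d ⊕ ¬¬d))) = False, ¬(b ↔ ((a ⊕ c) ∧ (d ⊕ ¬¬d))) = True, so ¬¬(b ↔ ((a ⊕ c) ∧ (d ⊕ ¬¬d))) = False.
Row a=True, b=False, c=False, d=False: (b ↔ ((a ⊕ c) ∧ (d ⊕ ¬¬d))) = True, ¬(b ↔ ((a ⊕ c) ∧ (d ⊕ ¬¬d))) = False, so ¬¬(b ↔ ((a ⊕ c) ∧ (d ⊕ ¬¬d))) = True.
Row a=True, b=False, c=False, d=True: (b ↔ ((a ⊕ c) ∧ (d ⊕ ¬¬d))) = True, ¬(b ↔ ((a ⊕ c) ∧ (d ⊕ ¬¬d))) = False, so ¬¬(b ↔ ((a ⊕ c) ∧ (d ⊕ ¬¬d))) = True.
Row a=True, b=True, c=False, d=True: (b ↔ ((a ⊕ c) ∧ (d ⊕ ¬¬d))) = False, ¬(b ↔ ((a ⊕ c) ∧ (d ⊕ ¬¬d))) = True, so ¬¬(b ↔ ((a ⊕ c) ∧ (d ⊕ ¬¬d))) = False.
Row a=True, b=True, c=True, d=True: (b ↔ ((a ⊕ c) ∧ (d ⊕ ¬¬d))) = False, ¬(b ↔ ((a ⊕ c) ∧ (d ⊕ ¬¬d))) = True, so ¬¬(b ↔ ((a ⊕ c) ∧ (d ⊕ ¬¬d))) = False.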